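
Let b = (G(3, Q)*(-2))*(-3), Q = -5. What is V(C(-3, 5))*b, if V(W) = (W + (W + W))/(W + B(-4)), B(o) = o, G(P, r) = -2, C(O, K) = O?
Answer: -108/7 ≈ -15.429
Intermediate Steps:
b = -12 (b = -2*(-2)*(-3) = 4*(-3) = -12)
V(W) = 3*W/(-4 + W) (V(W) = (W + (W + W))/(W - 4) = (W + 2*W)/(-4 + W) = (3*W)/(-4 + W) = 3*W/(-4 + W))
V(C(-3, 5))*b = (3*(-3)/(-4 - 3))*(-12) = (3*(-3)/(-7))*(-12) = (3*(-3)*(-⅐))*(-12) = (9/7)*(-12) = -108/7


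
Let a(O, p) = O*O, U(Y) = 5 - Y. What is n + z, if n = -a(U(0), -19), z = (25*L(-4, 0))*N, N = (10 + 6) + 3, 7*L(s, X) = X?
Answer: -25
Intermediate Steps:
L(s, X) = X/7
N = 19 (N = 16 + 3 = 19)
z = 0 (z = (25*((⅐)*0))*19 = (25*0)*19 = 0*19 = 0)
a(O, p) = O²
n = -25 (n = -(5 - 1*0)² = -(5 + 0)² = -1*5² = -1*25 = -25)
n + z = -25 + 0 = -25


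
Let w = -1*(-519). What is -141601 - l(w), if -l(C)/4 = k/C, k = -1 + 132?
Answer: -73490395/519 ≈ -1.4160e+5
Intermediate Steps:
w = 519
k = 131
l(C) = -524/C
-141601 - l(w) = -141601 - (-524)/519 = -141601 - 1*(-524/519) = -141601 + 524/519 = -73490395/519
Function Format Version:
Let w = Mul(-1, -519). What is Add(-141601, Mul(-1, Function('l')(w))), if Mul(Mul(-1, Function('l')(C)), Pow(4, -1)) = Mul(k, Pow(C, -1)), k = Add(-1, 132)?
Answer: Rational(-73490395, 519) ≈ -1.4160e+5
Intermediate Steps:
w = 519
k = 131
Function('l')(C) = Mul(-524, Pow(C, -1)) (Function('l')(C) = Mul(-4, Mul(131, Pow(C, -1))) = Mul(-524, Pow(C, -1)))
Add(-141601, Mul(-1, Function('l')(w))) = Add(-141601, Mul(-1, Mul(-524, Pow(519, -1)))) = Add(-141601, Mul(-1, Mul(-524, Rational(1, 519)))) = Add(-141601, Mul(-1, Rational(-524, 519))) = Add(-141601, Rational(524, 519)) = Rational(-73490395, 519)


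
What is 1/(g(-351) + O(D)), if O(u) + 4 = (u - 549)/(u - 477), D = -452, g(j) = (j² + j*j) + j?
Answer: 929/228578664 ≈ 4.0642e-6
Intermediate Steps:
g(j) = j + 2*j² (g(j) = (j² + j²) + j = 2*j² + j = j + 2*j²)
O(u) = -4 + (-549 + u)/(-477 + u) (O(u) = -4 + (u - 549)/(u - 477) = -4 + (-549 + u)/(-477 + u))
1/(g(-351) + O(D)) = 1/(-351*(1 + 2*(-351)) + 3*(453 - 1*(-452))/(-477 - 452)) = 1/(-351*(1 - 702) + 3*(453 + 452)/(-929)) = 1/(-351*(-701) + 3*(-1/929)*905) = 1/(246051 - 2715/929) = 1/(228578664/929) = 929/228578664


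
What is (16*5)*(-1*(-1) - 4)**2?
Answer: 720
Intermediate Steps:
(16*5)*(-1*(-1) - 4)**2 = 80*(1 - 4)**2 = 80*(-3)**2 = 80*9 = 720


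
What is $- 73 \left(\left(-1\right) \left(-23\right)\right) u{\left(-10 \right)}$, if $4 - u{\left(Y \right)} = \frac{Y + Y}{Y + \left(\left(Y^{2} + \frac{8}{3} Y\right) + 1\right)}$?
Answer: $- \frac{1396928}{193} \approx -7238.0$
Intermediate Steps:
$u{\left(Y \right)} = 4 - \frac{2 Y}{1 + Y^{2} + \frac{11 Y}{3}}$ ($u{\left(Y \right)} = 4 - \frac{Y + Y}{Y + \left(\left(Y^{2} + \frac{8}{3} Y\right) + 1\right)} = 4 - \frac{2 Y}{Y + \left(\left(Y^{2} + 8 \cdot \frac{1}{3} Y\right) + 1\right)} = 4 - \frac{2 Y}{Y + \left(\left(Y^{2} + \frac{8 Y}{3}\right) + 1\right)} = 4 - \frac{2 Y}{Y + \left(1 + Y^{2} + \frac{8 Y}{3}\right)} = 4 - \frac{2 Y}{1 + Y^{2} + \frac{11 Y}{3}}$)
$- 73 \left(\left(-1\right) \left(-23\right)\right) u{\left(-10 \right)} = - 73 \left(\left(-1\right) \left(-23\right)\right) \frac{2 \left(6 + 6 \left(-10\right)^{2} + 19 \left(-10\right)\right)}{3 + 3 \left(-10\right)^{2} + 11 \left(-10\right)} = \left(-73\right) 23 \frac{2 \left(6 + 6 \cdot 100 - 190\right)}{3 + 3 \cdot 100 - 110} = - 1679 \frac{2 \left(6 + 600 - 190\right)}{3 + 300 - 110} = - 1679 \cdot 2 \cdot \frac{1}{193} \cdot 416 = \left(-1679\right) \frac{832}{193} = - \frac{1396928}{193}$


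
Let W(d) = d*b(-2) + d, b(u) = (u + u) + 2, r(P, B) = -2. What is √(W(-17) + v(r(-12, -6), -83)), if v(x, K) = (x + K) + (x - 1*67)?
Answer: I*√137 ≈ 11.705*I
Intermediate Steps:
b(u) = 2 + 2*u (b(u) = 2*u + 2 = 2 + 2*u)
W(d) = -d (W(d) = d*(2 + 2*(-2)) + d = d*(2 - 4) + d = d*(-2) + d = -2*d + d = -d)
v(x, K) = -67 + K + 2*x (v(x, K) = (K + x) + (x - 67) = (K + x) + (-67 + x) = -67 + K + 2*x)
√(W(-17) + v(r(-12, -6), -83)) = √(-1*(-17) + (-67 - 83 + 2*(-2))) = √(17 + (-67 - 83 - 4)) = √(17 - 154) = √(-137) = I*√137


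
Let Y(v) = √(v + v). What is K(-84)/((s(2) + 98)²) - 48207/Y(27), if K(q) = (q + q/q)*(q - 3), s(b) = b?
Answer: 7221/10000 - 16069*√6/6 ≈ -6559.4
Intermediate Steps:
Y(v) = √2*√v (Y(v) = √(2*v) = √2*√v)
K(q) = (1 + q)*(-3 + q) (K(q) = (q + 1)*(-3 + q) = (1 + q)*(-3 + q))
K(-84)/((s(2) + 98)²) - 48207/Y(27) = (-3 + (-84)² - 2*(-84))/((2 + 98)²) - 48207*√6/18 = (-3 + 7056 + 168)/(100²) - 48207*√6/18 = 7221/10000 - 48207*√6/18 = 7221*(1/10000) - 16069*√6/6 = 7221/10000 - 16069*√6/6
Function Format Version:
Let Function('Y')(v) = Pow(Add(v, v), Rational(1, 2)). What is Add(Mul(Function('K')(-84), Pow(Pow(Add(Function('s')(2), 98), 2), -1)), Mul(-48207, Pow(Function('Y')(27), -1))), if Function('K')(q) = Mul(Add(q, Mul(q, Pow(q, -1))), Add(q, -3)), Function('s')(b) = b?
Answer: Add(Rational(7221, 10000), Mul(Rational(-16069, 6), Pow(6, Rational(1, 2)))) ≈ -6559.4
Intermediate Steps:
Function('Y')(v) = Mul(Pow(2, Rational(1, 2)), Pow(v, Rational(1, 2))) (Function('Y')(v) = Pow(Mul(2, v), Rational(1, 2)) = Mul(Pow(2, Rational(1, 2)), Pow(v, Rational(1, 2))))
Function('K')(q) = Mul(Add(1, q), Add(-3, q)) (Function('K')(q) = Mul(Add(q, 1), Add(-3, q)) = Mul(Add(1, q), Add(-3, q)))
Add(Mul(Function('K')(-84), Pow(Pow(Add(Function('s')(2), 98), 2), -1)), Mul(-48207, Pow(Function('Y')(27), -1))) = Add(Mul(Add(-3, Pow(-84, 2), Mul(-2, -84)), Pow(Pow(Add(2, 98), 2), -1)), Mul(-48207, Pow(Mul(Pow(2, Rational(1, 2)), Pow(27, Rational(1, 2))), -1))) = Add(Mul(Add(-3, 7056, 168), Pow(Pow(100, 2), -1)), Mul(-48207, Pow(Mul(Pow(2, Rational(1, 2)), Mul(3, Pow(3, Rational(1, 2)))), -1))) = Add(Mul(7221, Pow(10000, -1)), Mul(-48207, Pow(Mul(3, Pow(6, Rational(1, 2))), -1))) = Add(Mul(7221, Rational(1, 10000)), Mul(-48207, Mul(Rational(1, 18), Pow(6, Rational(1, 2))))) = Add(Rational(7221, 10000), Mul(Rational(-16069, 6), Pow(6, Rational(1, 2))))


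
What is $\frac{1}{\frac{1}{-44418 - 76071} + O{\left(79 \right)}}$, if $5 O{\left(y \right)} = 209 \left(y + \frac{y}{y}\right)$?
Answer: $\frac{120489}{402915215} \approx 0.00029904$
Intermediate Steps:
$O{\left(y \right)} = \frac{209}{5} + \frac{209 y}{5}$ ($O{\left(y \right)} = \frac{209 \left(y + \frac{y}{y}\right)}{5} = \frac{209 \left(y + 1\right)}{5} = \frac{209 \left(1 + y\right)}{5} = \frac{209 + 209 y}{5} = \frac{209}{5} + \frac{209 y}{5}$)
$\frac{1}{\frac{1}{-44418 - 76071} + O{\left(79 \right)}} = \frac{1}{\frac{1}{-44418 - 76071} + \left(\frac{209}{5} + \frac{209}{5} \cdot 79\right)} = \frac{1}{\frac{1}{-120489} + \left(\frac{209}{5} + \frac{16511}{5}\right)} = \frac{1}{- \frac{1}{120489} + 3344} = \frac{1}{\frac{402915215}{120489}} = \frac{120489}{402915215}$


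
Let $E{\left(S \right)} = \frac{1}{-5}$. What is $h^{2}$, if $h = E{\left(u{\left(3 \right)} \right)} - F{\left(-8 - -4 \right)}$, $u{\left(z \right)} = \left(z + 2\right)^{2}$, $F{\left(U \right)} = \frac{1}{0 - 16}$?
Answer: $\frac{121}{6400} \approx 0.018906$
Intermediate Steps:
$F{\left(U \right)} = - \frac{1}{16}$ ($F{\left(U \right)} = \frac{1}{-16} = - \frac{1}{16}$)
$u{\left(z \right)} = \left(2 + z\right)^{2}$
$E{\left(S \right)} = - \frac{1}{5}$
$h = - \frac{11}{80}$ ($h = - \frac{1}{5} - - \frac{1}{16} = - \frac{1}{5} + \frac{1}{16} = - \frac{11}{80} \approx -0.1375$)
$h^{2} = \left(- \frac{11}{80}\right)^{2} = \frac{121}{6400}$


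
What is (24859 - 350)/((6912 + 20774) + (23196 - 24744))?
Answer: 24509/26138 ≈ 0.93768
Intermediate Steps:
(24859 - 350)/((6912 + 20774) + (23196 - 24744)) = 24509/(27686 - 1548) = 24509/26138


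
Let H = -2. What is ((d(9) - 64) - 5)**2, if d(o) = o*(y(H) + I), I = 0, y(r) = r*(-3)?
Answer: 225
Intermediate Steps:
y(r) = -3*r
d(o) = 6*o (d(o) = o*(-3*(-2) + 0) = o*(6 + 0) = o*6 = 6*o)
((d(9) - 64) - 5)**2 = ((6*9 - 64) - 5)**2 = ((54 - 64) - 5)**2 = (-10 - 5)**2 = (-15)**2 = 225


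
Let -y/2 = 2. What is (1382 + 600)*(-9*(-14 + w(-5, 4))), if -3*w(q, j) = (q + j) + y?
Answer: 220002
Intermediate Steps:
y = -4 (y = -2*2 = -4)
w(q, j) = 4/3 - j/3 - q/3 (w(q, j) = -((q + j) - 4)/3 = -((j + q) - 4)/3 = -(-4 + j + q)/3 = 4/3 - j/3 - q/3)
(1382 + 600)*(-9*(-14 + w(-5, 4))) = (1382 + 600)*(-9*(-14 + (4/3 - ⅓*4 - ⅓*(-5)))) = 1982*(-9*(-14 + (4/3 - 4/3 + 5/3))) = 1982*(-9*(-14 + 5/3)) = 1982*(-9*(-37/3)) = 1982*111 = 220002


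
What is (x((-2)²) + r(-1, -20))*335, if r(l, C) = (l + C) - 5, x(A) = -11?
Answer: -12395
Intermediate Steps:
r(l, C) = -5 + C + l (r(l, C) = (C + l) - 5 = -5 + C + l)
(x((-2)²) + r(-1, -20))*335 = (-11 + (-5 - 20 - 1))*335 = (-11 - 26)*335 = -37*335 = -12395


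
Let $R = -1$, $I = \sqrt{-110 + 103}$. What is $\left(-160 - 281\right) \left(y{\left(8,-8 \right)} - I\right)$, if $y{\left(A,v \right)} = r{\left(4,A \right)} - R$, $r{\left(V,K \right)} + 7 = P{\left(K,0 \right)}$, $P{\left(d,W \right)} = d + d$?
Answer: $-4410 + 441 i \sqrt{7} \approx -4410.0 + 1166.8 i$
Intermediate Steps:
$P{\left(d,W \right)} = 2 d$
$I = i \sqrt{7}$ ($I = \sqrt{-7} = i \sqrt{7} \approx 2.6458 i$)
$r{\left(V,K \right)} = -7 + 2 K$
$y{\left(A,v \right)} = -6 + 2 A$ ($y{\left(A,v \right)} = \left(-7 + 2 A\right) - -1 = \left(-7 + 2 A\right) + 1 = -6 + 2 A$)
$\left(-160 - 281\right) \left(y{\left(8,-8 \right)} - I\right) = \left(-160 - 281\right) \left(\left(-6 + 2 \cdot 8\right) - i \sqrt{7}\right) = - 441 \left(\left(-6 + 16\right) - i \sqrt{7}\right) = - 441 \left(10 - i \sqrt{7}\right) = -4410 + 441 i \sqrt{7}$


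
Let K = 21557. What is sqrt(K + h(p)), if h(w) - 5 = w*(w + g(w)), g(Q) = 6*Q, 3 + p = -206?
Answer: sqrt(327329) ≈ 572.13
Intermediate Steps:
p = -209 (p = -3 - 206 = -209)
h(w) = 5 + 7*w**2 (h(w) = 5 + w*(w + 6*w) = 5 + w*(7*w) = 5 + 7*w**2)
sqrt(K + h(p)) = sqrt(21557 + (5 + 7*(-209)**2)) = sqrt(21557 + (5 + 7*43681)) = sqrt(21557 + (5 + 305767)) = sqrt(21557 + 305772) = sqrt(327329)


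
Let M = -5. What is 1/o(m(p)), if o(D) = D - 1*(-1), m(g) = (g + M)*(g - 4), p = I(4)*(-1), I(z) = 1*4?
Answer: 1/73 ≈ 0.013699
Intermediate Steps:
I(z) = 4
p = -4 (p = 4*(-1) = -4)
m(g) = (-5 + g)*(-4 + g) (m(g) = (g - 5)*(g - 4) = (-5 + g)*(-4 + g))
o(D) = 1 + D (o(D) = D + 1 = 1 + D)
1/o(m(p)) = 1/(1 + (20 + (-4)² - 9*(-4))) = 1/(1 + (20 + 16 + 36)) = 1/(1 + 72) = 1/73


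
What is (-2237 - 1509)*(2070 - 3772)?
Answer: 6375692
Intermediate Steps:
(-2237 - 1509)*(2070 - 3772) = -3746*(-1702) = 6375692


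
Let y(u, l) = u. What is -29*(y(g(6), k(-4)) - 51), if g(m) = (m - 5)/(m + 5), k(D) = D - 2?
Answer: 16240/11 ≈ 1476.4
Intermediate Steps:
k(D) = -2 + D
g(m) = (-5 + m)/(5 + m)
-29*(y(g(6), k(-4)) - 51) = -29*((-5 + 6)/(5 + 6) - 51) = -29*(1/11 - 51) = -29*(-560/11) = 16240/11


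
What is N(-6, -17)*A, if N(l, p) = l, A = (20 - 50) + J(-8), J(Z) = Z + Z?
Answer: 276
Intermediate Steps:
J(Z) = 2*Z
A = -46 (A = (20 - 50) + 2*(-8) = -30 - 16 = -46)
N(-6, -17)*A = -6*(-46) = 276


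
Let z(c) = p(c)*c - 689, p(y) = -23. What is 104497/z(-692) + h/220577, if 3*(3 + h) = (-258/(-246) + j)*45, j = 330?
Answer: 948133293673/137707765139 ≈ 6.8851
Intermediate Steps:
h = 203472/41 (h = -3 + ((-258/(-246) + 330)*45)/3 = -3 + ((-258*(-1/246) + 330)*45)/3 = -3 + ((43/41 + 330)*45)/3 = -3 + ((13573/41)*45)/3 = -3 + (⅓)*(610785/41) = -3 + 203595/41 = 203472/41 ≈ 4962.7)
z(c) = -689 - 23*c (z(c) = -23*c - 689 = -689 - 23*c)
104497/z(-692) + h/220577 = 104497/(-689 - 23*(-692)) + (203472/41)/220577 = 104497/(-689 + 15916) + (203472/41)*(1/220577) = 104497/15227 + 203472/9043657 = 948133293673/137707765139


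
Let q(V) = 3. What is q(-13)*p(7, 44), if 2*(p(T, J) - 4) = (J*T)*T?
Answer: 3246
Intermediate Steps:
p(T, J) = 4 + J*T²/2 (p(T, J) = 4 + ((J*T)*T)/2 = 4 + (J*T²)/2 = 4 + J*T²/2)
q(-13)*p(7, 44) = 3*(4 + (½)*44*7²) = 3*(4 + (½)*44*49) = 3*(4 + 1078) = 3*1082 = 3246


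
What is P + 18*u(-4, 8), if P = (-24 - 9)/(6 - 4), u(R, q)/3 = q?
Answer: 831/2 ≈ 415.50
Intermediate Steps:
u(R, q) = 3*q
P = -33/2 ≈ -16.500
P + 18*u(-4, 8) = -33/2 + 18*(3*8) = -33/2 + 18*24 = -33/2 + 432 = 831/2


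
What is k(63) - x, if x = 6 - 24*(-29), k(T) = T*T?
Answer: 3267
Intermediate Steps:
k(T) = T**2
x = 702 (x = 6 + 696 = 702)
k(63) - x = 63**2 - 1*702 = 3969 - 702 = 3267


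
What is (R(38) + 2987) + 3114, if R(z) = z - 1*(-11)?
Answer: 6150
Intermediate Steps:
R(z) = 11 + z (R(z) = z + 11 = 11 + z)
(R(38) + 2987) + 3114 = ((11 + 38) + 2987) + 3114 = (49 + 2987) + 3114 = 3036 + 3114 = 6150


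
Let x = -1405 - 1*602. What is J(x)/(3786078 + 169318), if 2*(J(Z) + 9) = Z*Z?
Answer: 4028031/7910792 ≈ 0.50918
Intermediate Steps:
x = -2007 (x = -1405 - 602 = -2007)
J(Z) = -9 + Z²/2 (J(Z) = -9 + (Z*Z)/2 = -9 + Z²/2)
J(x)/(3786078 + 169318) = (-9 + (½)*(-2007)²)/(3786078 + 169318) = (-9 + (½)*4028049)/3955396 = (-9 + 4028049/2)*(1/3955396) = (4028031/2)*(1/3955396) = 4028031/7910792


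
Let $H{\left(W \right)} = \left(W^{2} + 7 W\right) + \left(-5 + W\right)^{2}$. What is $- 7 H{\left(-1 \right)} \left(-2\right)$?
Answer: $420$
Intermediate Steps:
$H{\left(W \right)} = W^{2} + \left(-5 + W\right)^{2} + 7 W$
$- 7 H{\left(-1 \right)} \left(-2\right) = - 7 \left(25 - -3 + 2 \left(-1\right)^{2}\right) \left(-2\right) = - 7 \left(25 + 3 + 2 \cdot 1\right) \left(-2\right) = - 7 \left(25 + 3 + 2\right) \left(-2\right) = \left(-7\right) 30 \left(-2\right) = \left(-210\right) \left(-2\right) = 420$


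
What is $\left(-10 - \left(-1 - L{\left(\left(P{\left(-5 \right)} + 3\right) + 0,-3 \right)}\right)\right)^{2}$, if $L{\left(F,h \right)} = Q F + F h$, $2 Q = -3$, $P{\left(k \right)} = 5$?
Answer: $2025$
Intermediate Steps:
$Q = - \frac{3}{2}$ ($Q = \frac{1}{2} \left(-3\right) = - \frac{3}{2} \approx -1.5$)
$L{\left(F,h \right)} = - \frac{3 F}{2} + F h$
$\left(-10 - \left(-1 - L{\left(\left(P{\left(-5 \right)} + 3\right) + 0,-3 \right)}\right)\right)^{2} = \left(-10 + \left(\left(\frac{\left(\left(5 + 3\right) + 0\right) \left(-3 + 2 \left(-3\right)\right)}{2} + 8\right) - 7\right)\right)^{2} = \left(-10 + \left(\left(\frac{\left(8 + 0\right) \left(-3 - 6\right)}{2} + 8\right) - 7\right)\right)^{2} = \left(-10 + \left(\left(\frac{1}{2} \cdot 8 \left(-9\right) + 8\right) - 7\right)\right)^{2} = \left(-10 + \left(\left(-36 + 8\right) - 7\right)\right)^{2} = \left(-10 - 35\right)^{2} = \left(-45\right)^{2} = 2025$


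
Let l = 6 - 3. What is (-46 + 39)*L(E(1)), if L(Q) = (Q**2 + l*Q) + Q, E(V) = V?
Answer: -35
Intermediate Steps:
l = 3
L(Q) = Q**2 + 4*Q (L(Q) = (Q**2 + 3*Q) + Q = Q**2 + 4*Q)
(-46 + 39)*L(E(1)) = (-46 + 39)*(1*(4 + 1)) = -7*5 = -35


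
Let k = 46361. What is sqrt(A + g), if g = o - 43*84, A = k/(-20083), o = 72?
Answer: I*sqrt(29157311327)/2869 ≈ 59.517*I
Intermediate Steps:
A = -6623/2869 (A = 46361/(-20083) = 46361*(-1/20083) = -6623/2869 ≈ -2.3085)
g = -3540 (g = 72 - 43*84 = 72 - 3612 = -3540)
sqrt(A + g) = sqrt(-6623/2869 - 3540) = sqrt(-10162883/2869) = I*sqrt(29157311327)/2869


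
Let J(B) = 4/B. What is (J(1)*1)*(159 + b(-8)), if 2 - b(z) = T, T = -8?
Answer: 676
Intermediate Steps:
b(z) = 10 (b(z) = 2 - 1*(-8) = 2 + 8 = 10)
(J(1)*1)*(159 + b(-8)) = ((4/1)*1)*(159 + 10) = ((4*1)*1)*169 = (4*1)*169 = 4*169 = 676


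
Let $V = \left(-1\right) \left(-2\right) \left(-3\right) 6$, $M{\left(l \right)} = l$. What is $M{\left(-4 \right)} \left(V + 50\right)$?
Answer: $-56$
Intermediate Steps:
$V = -36$ ($V = 2 \left(-3\right) 6 = \left(-6\right) 6 = -36$)
$M{\left(-4 \right)} \left(V + 50\right) = - 4 \left(-36 + 50\right) = \left(-4\right) 14 = -56$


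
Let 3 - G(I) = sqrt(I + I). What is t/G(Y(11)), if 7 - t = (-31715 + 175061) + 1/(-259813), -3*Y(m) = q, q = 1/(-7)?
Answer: -2346204143178/48585031 - 37241335606*sqrt(42)/48585031 ≈ -53258.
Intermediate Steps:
q = -1/7 ≈ -0.14286
Y(m) = 1/21 (Y(m) = -1/3*(-1/7) = 1/21)
G(I) = 3 - sqrt(2)*sqrt(I) (G(I) = 3 - sqrt(I + I) = 3 - sqrt(2*I) = 3 - sqrt(2)*sqrt(I))
t = -37241335606/259813 (t = 7 - ((-31715 + 175061) + 1/(-259813)) = 7 - (143346 - 1/259813) = 7 - 1*37243154297/259813 = 7 - 37243154297/259813 = -37241335606/259813 ≈ -1.4334e+5)
t/G(Y(11)) = -37241335606/(259813*(3 - sqrt(2)*sqrt(1/21))) = -37241335606/(259813*(3 - sqrt(2)*sqrt(21)/21)) = -37241335606/(259813*(3 - sqrt(42)/21))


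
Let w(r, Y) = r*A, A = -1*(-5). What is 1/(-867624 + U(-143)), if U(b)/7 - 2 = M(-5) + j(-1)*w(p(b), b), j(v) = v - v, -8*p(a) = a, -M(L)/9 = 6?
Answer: -1/867988 ≈ -1.1521e-6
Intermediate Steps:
A = 5
M(L) = -54 (M(L) = -9*6 = -54)
p(a) = -a/8
w(r, Y) = 5*r (w(r, Y) = r*5 = 5*r)
j(v) = 0
U(b) = -364 (U(b) = 14 + 7*(-54 + 0*(5*(-b/8))) = 14 + 7*(-54 + 0*(-5*b/8)) = 14 + 7*(-54 + 0) = 14 + 7*(-54) = 14 - 378 = -364)
1/(-867624 + U(-143)) = 1/(-867624 - 364) = 1/(-867988) = -1/867988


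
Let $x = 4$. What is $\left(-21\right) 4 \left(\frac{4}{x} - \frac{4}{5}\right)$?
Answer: $- \frac{84}{5} \approx -16.8$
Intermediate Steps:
$\left(-21\right) 4 \left(\frac{4}{x} - \frac{4}{5}\right) = \left(-21\right) 4 \left(\frac{4}{4} - \frac{4}{5}\right) = - 84 \left(4 \cdot \frac{1}{4} - \frac{4}{5}\right) = - 84 \left(1 - \frac{4}{5}\right) = \left(-84\right) \frac{1}{5} = - \frac{84}{5}$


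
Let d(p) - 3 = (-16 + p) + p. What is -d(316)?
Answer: -619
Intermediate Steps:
d(p) = -13 + 2*p (d(p) = 3 + ((-16 + p) + p) = 3 + (-16 + 2*p) = -13 + 2*p)
-d(316) = -(-13 + 2*316) = -(-13 + 632) = -1*619 = -619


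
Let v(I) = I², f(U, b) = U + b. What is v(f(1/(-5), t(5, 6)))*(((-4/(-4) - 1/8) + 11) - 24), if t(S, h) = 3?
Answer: -4753/50 ≈ -95.060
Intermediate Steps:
v(f(1/(-5), t(5, 6)))*(((-4/(-4) - 1/8) + 11) - 24) = (1/(-5) + 3)²*(((-4/(-4) - 1/8) + 11) - 24) = (-⅕ + 3)²*(((-4*(-¼) - 1*⅛) + 11) - 24) = (14/5)²*(((1 - ⅛) + 11) - 24) = 196*((7/8 + 11) - 24)/25 = 196*(95/8 - 24)/25 = (196/25)*(-97/8) = -4753/50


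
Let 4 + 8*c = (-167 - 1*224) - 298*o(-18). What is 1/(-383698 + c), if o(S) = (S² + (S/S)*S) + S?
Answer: -8/3155803 ≈ -2.5350e-6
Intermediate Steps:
o(S) = S² + 2*S (o(S) = (S² + 1*S) + S = (S² + S) + S = (S + S²) + S = S² + 2*S)
c = -86219/8 (c = -½ + ((-167 - 1*224) - (-5364)*(2 - 18))/8 = -½ + ((-167 - 224) - (-5364)*(-16))/8 = -½ + (-391 - 298*288)/8 = -½ + (-391 - 85824)/8 = -½ + (⅛)*(-86215) = -½ - 86215/8 = -86219/8 ≈ -10777.)
1/(-383698 + c) = 1/(-383698 - 86219/8) = 1/(-3155803/8) = -8/3155803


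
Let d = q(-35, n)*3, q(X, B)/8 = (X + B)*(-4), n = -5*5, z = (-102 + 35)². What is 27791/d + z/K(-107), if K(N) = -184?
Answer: -2592887/132480 ≈ -19.572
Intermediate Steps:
z = 4489 (z = (-67)² = 4489)
n = -25
q(X, B) = -32*B - 32*X (q(X, B) = 8*((X + B)*(-4)) = 8*((B + X)*(-4)) = 8*(-4*B - 4*X) = -32*B - 32*X)
d = 5760 (d = (-32*(-25) - 32*(-35))*3 = (800 + 1120)*3 = 1920*3 = 5760)
27791/d + z/K(-107) = 27791/5760 + 4489/(-184) = 27791*(1/5760) + 4489*(-1/184) = 27791/5760 - 4489/184 = -2592887/132480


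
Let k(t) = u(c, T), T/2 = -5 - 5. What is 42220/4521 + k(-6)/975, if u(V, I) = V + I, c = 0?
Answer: 2738272/293865 ≈ 9.3181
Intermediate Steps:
T = -20 (T = 2*(-5 - 5) = 2*(-10) = -20)
u(V, I) = I + V
k(t) = -20 (k(t) = -20 + 0 = -20)
42220/4521 + k(-6)/975 = 42220/4521 - 20/975 = 42220*(1/4521) - 20*1/975 = 42220/4521 - 4/195 = 2738272/293865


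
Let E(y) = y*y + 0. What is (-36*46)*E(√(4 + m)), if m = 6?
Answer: -16560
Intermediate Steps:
E(y) = y² (E(y) = y² + 0 = y²)
(-36*46)*E(√(4 + m)) = (-36*46)*(√(4 + 6))² = -1656*(√10)² = -1656*10 = -16560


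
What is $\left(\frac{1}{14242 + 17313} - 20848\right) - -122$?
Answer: $- \frac{654008929}{31555} \approx -20726.0$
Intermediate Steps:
$\left(\frac{1}{14242 + 17313} - 20848\right) - -122 = \left(\frac{1}{31555} - 20848\right) + \left(198 - 76\right) = \left(\frac{1}{31555} - 20848\right) + 122 = - \frac{657858639}{31555} + 122 = - \frac{654008929}{31555}$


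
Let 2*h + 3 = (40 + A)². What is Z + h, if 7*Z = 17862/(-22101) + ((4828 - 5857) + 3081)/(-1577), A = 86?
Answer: 67937463535/8560454 ≈ 7936.2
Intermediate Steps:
Z = -1289818/4280227 (Z = (17862/(-22101) + ((4828 - 5857) + 3081)/(-1577))/7 = (17862*(-1/22101) + (-1029 + 3081)*(-1/1577))/7 = (-5954/7367 + 2052*(-1/1577))/7 = (-5954/7367 - 108/83)/7 = (⅐)*(-1289818/611461) = -1289818/4280227 ≈ -0.30134)
h = 15873/2 (h = -3/2 + (40 + 86)²/2 = -3/2 + (½)*126² = -3/2 + (½)*15876 = -3/2 + 7938 = 15873/2 ≈ 7936.5)
Z + h = -1289818/4280227 + 15873/2 = 67937463535/8560454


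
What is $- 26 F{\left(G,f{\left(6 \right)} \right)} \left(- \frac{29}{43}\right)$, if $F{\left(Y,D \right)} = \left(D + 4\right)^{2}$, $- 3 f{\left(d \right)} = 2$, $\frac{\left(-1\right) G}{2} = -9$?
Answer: $\frac{75400}{387} \approx 194.83$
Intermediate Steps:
$G = 18$ ($G = \left(-2\right) \left(-9\right) = 18$)
$f{\left(d \right)} = - \frac{2}{3}$ ($f{\left(d \right)} = \left(- \frac{1}{3}\right) 2 = - \frac{2}{3}$)
$F{\left(Y,D \right)} = \left(4 + D\right)^{2}$
$- 26 F{\left(G,f{\left(6 \right)} \right)} \left(- \frac{29}{43}\right) = - 26 \left(4 - \frac{2}{3}\right)^{2} \left(- \frac{29}{43}\right) = - 26 \left(\frac{10}{3}\right)^{2} \left(\left(-29\right) \frac{1}{43}\right) = \left(-26\right) \frac{100}{9} \left(- \frac{29}{43}\right) = \left(- \frac{2600}{9}\right) \left(- \frac{29}{43}\right) = \frac{75400}{387}$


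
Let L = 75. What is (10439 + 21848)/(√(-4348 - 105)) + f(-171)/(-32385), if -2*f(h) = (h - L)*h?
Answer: 7011/10795 - 32287*I*√4453/4453 ≈ 0.64947 - 483.84*I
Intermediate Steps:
f(h) = -h*(-75 + h)/2 (f(h) = -(h - 1*75)*h/2 = -(h - 75)*h/2 = -(-75 + h)*h/2 = -h*(-75 + h)/2)
(10439 + 21848)/(√(-4348 - 105)) + f(-171)/(-32385) = (10439 + 21848)/(√(-4348 - 105)) + ((½)*(-171)*(75 - 1*(-171)))/(-32385) = 32287/(√(-4453)) + ((½)*(-171)*(75 + 171))*(-1/32385) = 32287/((I*√4453)) + ((½)*(-171)*246)*(-1/32385) = 32287*(-I*√4453/4453) - 21033*(-1/32385) = -32287*I*√4453/4453 + 7011/10795 = 7011/10795 - 32287*I*√4453/4453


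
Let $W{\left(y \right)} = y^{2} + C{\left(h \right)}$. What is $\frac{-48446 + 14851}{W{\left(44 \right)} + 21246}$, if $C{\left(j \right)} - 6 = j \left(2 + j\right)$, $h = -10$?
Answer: $- \frac{33595}{23268} \approx -1.4438$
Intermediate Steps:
$C{\left(j \right)} = 6 + j \left(2 + j\right)$
$W{\left(y \right)} = 86 + y^{2}$ ($W{\left(y \right)} = y^{2} + \left(6 + \left(-10\right)^{2} + 2 \left(-10\right)\right) = y^{2} + \left(6 + 100 - 20\right) = y^{2} + 86 = 86 + y^{2}$)
$\frac{-48446 + 14851}{W{\left(44 \right)} + 21246} = \frac{-48446 + 14851}{\left(86 + 44^{2}\right) + 21246} = - \frac{33595}{\left(86 + 1936\right) + 21246} = - \frac{33595}{2022 + 21246} = - \frac{33595}{23268}$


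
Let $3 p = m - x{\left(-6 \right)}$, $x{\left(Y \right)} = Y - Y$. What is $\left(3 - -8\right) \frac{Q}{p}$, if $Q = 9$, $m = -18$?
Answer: $- \frac{33}{2} \approx -16.5$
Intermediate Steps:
$x{\left(Y \right)} = 0$
$p = -6$ ($p = \frac{-18 - 0}{3} = \frac{-18 + 0}{3} = \frac{1}{3} \left(-18\right) = -6$)
$\left(3 - -8\right) \frac{Q}{p} = \left(3 - -8\right) \frac{9}{-6} = \left(3 + 8\right) 9 \left(- \frac{1}{6}\right) = 11 \left(- \frac{3}{2}\right) = - \frac{33}{2}$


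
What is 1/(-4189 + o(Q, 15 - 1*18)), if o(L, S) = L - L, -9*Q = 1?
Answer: -1/4189 ≈ -0.00023872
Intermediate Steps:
Q = -⅑ (Q = -⅑*1 = -⅑ ≈ -0.11111)
o(L, S) = 0
1/(-4189 + o(Q, 15 - 1*18)) = 1/(-4189 + 0) = 1/(-4189) = -1/4189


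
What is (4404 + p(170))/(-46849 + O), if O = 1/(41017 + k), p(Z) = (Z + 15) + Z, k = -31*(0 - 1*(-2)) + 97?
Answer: -195366468/1923245147 ≈ -0.10158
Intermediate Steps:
k = 35 (k = -31*(0 + 2) + 97 = -31*2 + 97 = -62 + 97 = 35)
p(Z) = 15 + 2*Z (p(Z) = (15 + Z) + Z = 15 + 2*Z)
O = 1/41052 (O = 1/(41017 + 35) = 1/41052 ≈ 2.4359e-5)
(4404 + p(170))/(-46849 + O) = (4404 + (15 + 2*170))/(-46849 + 1/41052) = (4404 + (15 + 340))/(-1923245147/41052) = (4404 + 355)*(-41052/1923245147) = 4759*(-41052/1923245147) = -195366468/1923245147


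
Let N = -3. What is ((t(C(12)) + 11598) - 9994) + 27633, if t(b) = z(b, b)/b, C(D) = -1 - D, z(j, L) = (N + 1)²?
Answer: 380077/13 ≈ 29237.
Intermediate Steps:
z(j, L) = 4 (z(j, L) = (-3 + 1)² = (-2)² = 4)
t(b) = 4/b
((t(C(12)) + 11598) - 9994) + 27633 = ((4/(-1 - 1*12) + 11598) - 9994) + 27633 = ((4/(-1 - 12) + 11598) - 9994) + 27633 = ((4/(-13) + 11598) - 9994) + 27633 = ((4*(-1/13) + 11598) - 9994) + 27633 = ((-4/13 + 11598) - 9994) + 27633 = (150770/13 - 9994) + 27633 = 20848/13 + 27633 = 380077/13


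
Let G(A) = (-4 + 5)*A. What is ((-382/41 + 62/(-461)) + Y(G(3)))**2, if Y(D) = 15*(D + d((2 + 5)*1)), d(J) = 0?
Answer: 451450953801/357247801 ≈ 1263.7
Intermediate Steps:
G(A) = A (G(A) = 1*A = A)
Y(D) = 15*D (Y(D) = 15*(D + 0) = 15*D)
((-382/41 + 62/(-461)) + Y(G(3)))**2 = ((-382/41 + 62/(-461)) + 15*3)**2 = ((-382*1/41 + 62*(-1/461)) + 45)**2 = ((-382/41 - 62/461) + 45)**2 = (-178644/18901 + 45)**2 = (671901/18901)**2 = 451450953801/357247801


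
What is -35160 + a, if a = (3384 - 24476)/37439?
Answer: -1316376332/37439 ≈ -35161.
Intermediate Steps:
a = -21092/37439 (a = -21092*1/37439 = -21092/37439 ≈ -0.56337)
-35160 + a = -35160 - 21092/37439 = -1316376332/37439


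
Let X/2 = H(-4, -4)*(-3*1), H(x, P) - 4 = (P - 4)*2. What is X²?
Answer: 5184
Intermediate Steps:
H(x, P) = -4 + 2*P (H(x, P) = 4 + (P - 4)*2 = 4 + (-4 + P)*2 = 4 + (-8 + 2*P) = -4 + 2*P)
X = 72 (X = 2*((-4 + 2*(-4))*(-3*1)) = 2*((-4 - 8)*(-3)) = 2*(-12*(-3)) = 2*36 = 72)
X² = 72² = 5184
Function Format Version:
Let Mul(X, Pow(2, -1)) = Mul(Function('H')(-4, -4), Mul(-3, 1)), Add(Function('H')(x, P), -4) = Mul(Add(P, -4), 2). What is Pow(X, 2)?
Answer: 5184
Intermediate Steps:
Function('H')(x, P) = Add(-4, Mul(2, P)) (Function('H')(x, P) = Add(4, Mul(Add(P, -4), 2)) = Add(4, Mul(Add(-4, P), 2)) = Add(4, Add(-8, Mul(2, P))) = Add(-4, Mul(2, P)))
X = 72 (X = Mul(2, Mul(Add(-4, Mul(2, -4)), Mul(-3, 1))) = Mul(2, Mul(Add(-4, -8), -3)) = Mul(2, Mul(-12, -3)) = Mul(2, 36) = 72)
Pow(X, 2) = Pow(72, 2) = 5184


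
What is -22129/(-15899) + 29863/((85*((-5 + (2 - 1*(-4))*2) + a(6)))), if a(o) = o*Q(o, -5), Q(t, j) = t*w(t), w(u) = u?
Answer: 894247032/301365545 ≈ 2.9673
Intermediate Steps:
Q(t, j) = t² (Q(t, j) = t*t = t²)
a(o) = o³ (a(o) = o*o² = o³)
-22129/(-15899) + 29863/((85*((-5 + (2 - 1*(-4))*2) + a(6)))) = -22129/(-15899) + 29863/((85*((-5 + (2 - 1*(-4))*2) + 6³))) = -22129*(-1/15899) + 29863/((85*((-5 + (2 + 4)*2) + 216))) = 22129/15899 + 29863/((85*((-5 + 6*2) + 216))) = 22129/15899 + 29863/((85*((-5 + 12) + 216))) = 22129/15899 + 29863/((85*(7 + 216))) = 22129/15899 + 29863/((85*223)) = 22129/15899 + 29863/18955 = 894247032/301365545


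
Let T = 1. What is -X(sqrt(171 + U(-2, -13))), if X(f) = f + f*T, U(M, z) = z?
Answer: -2*sqrt(158) ≈ -25.140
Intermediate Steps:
X(f) = 2*f (X(f) = f + f*1 = f + f = 2*f)
-X(sqrt(171 + U(-2, -13))) = -2*sqrt(171 - 13) = -2*sqrt(158)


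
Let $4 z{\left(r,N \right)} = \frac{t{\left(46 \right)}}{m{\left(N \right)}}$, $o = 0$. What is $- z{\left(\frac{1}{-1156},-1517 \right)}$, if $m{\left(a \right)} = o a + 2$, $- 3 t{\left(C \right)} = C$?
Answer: $\frac{23}{12} \approx 1.9167$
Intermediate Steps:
$t{\left(C \right)} = - \frac{C}{3}$
$m{\left(a \right)} = 2$ ($m{\left(a \right)} = 0 a + 2 = 0 + 2 = 2$)
$z{\left(r,N \right)} = - \frac{23}{12}$ ($z{\left(r,N \right)} = \frac{\left(- \frac{1}{3}\right) 46 \cdot \frac{1}{2}}{4} = \frac{\left(- \frac{46}{3}\right) \frac{1}{2}}{4} = \frac{1}{4} \left(- \frac{23}{3}\right) = - \frac{23}{12}$)
$- z{\left(\frac{1}{-1156},-1517 \right)} = \left(-1\right) \left(- \frac{23}{12}\right) = \frac{23}{12}$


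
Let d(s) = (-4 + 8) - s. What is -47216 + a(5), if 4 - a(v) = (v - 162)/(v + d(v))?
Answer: -188691/4 ≈ -47173.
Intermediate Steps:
d(s) = 4 - s
a(v) = 89/2 - v/4 (a(v) = 4 - (v - 162)/(v + (4 - v)) = 4 - (-162 + v)/4 = 4 - (-81/2 + v/4) = 4 + (81/2 - v/4) = 89/2 - v/4)
-47216 + a(5) = -47216 + (89/2 - ¼*5) = -47216 + (89/2 - 5/4) = -47216 + 173/4 = -188691/4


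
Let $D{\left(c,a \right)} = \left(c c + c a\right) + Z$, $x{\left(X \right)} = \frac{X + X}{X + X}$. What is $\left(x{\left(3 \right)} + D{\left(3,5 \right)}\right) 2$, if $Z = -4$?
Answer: $42$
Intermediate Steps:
$x{\left(X \right)} = 1$ ($x{\left(X \right)} = \frac{2 X}{2 X} = 2 X \frac{1}{2 X} = 1$)
$D{\left(c,a \right)} = -4 + c^{2} + a c$ ($D{\left(c,a \right)} = \left(c c + c a\right) - 4 = \left(c^{2} + a c\right) - 4 = -4 + c^{2} + a c$)
$\left(x{\left(3 \right)} + D{\left(3,5 \right)}\right) 2 = \left(1 + \left(-4 + 3^{2} + 5 \cdot 3\right)\right) 2 = \left(1 + \left(-4 + 9 + 15\right)\right) 2 = \left(1 + 20\right) 2 = 21 \cdot 2 = 42$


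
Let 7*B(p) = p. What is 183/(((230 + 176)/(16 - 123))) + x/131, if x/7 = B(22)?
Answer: -2556179/53186 ≈ -48.061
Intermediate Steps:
B(p) = p/7
x = 22 (x = 7*((⅐)*22) = 7*(22/7) = 22)
183/(((230 + 176)/(16 - 123))) + x/131 = 183/(((230 + 176)/(16 - 123))) + 22/131 = 183/((406/(-107))) + 22*(1/131) = 183/((406*(-1/107))) + 22/131 = 183/(-406/107) + 22/131 = 183*(-107/406) + 22/131 = -19581/406 + 22/131 = -2556179/53186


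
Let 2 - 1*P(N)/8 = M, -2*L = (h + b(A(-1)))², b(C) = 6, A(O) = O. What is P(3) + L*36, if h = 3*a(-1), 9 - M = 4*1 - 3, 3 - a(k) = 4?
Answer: -210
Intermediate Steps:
a(k) = -1 (a(k) = 3 - 1*4 = 3 - 4 = -1)
M = 8 (M = 9 - (4*1 - 3) = 9 - (4 - 3) = 9 - 1*1 = 9 - 1 = 8)
h = -3 (h = 3*(-1) = -3)
L = -9/2 (L = -(-3 + 6)²/2 = -½*3² = -½*9 = -9/2 ≈ -4.5000)
P(N) = -48 (P(N) = 16 - 8*8 = 16 - 64 = -48)
P(3) + L*36 = -48 - 9/2*36 = -48 - 162 = -210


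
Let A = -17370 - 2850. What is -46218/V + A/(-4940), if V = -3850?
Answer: 7654098/475475 ≈ 16.098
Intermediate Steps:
A = -20220
-46218/V + A/(-4940) = -46218/(-3850) - 20220/(-4940) = -46218*(-1/3850) - 20220*(-1/4940) = 23109/1925 + 1011/247 = 7654098/475475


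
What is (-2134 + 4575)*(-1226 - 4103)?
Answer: -13008089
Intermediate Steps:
(-2134 + 4575)*(-1226 - 4103) = 2441*(-5329) = -13008089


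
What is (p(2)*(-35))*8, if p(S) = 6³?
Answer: -60480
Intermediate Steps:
p(S) = 216
(p(2)*(-35))*8 = (216*(-35))*8 = -7560*8 = -60480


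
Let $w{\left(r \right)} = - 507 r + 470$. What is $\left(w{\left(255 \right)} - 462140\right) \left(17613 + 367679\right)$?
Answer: $-227690233860$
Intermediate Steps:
$w{\left(r \right)} = 470 - 507 r$
$\left(w{\left(255 \right)} - 462140\right) \left(17613 + 367679\right) = \left(\left(470 - 129285\right) - 462140\right) \left(17613 + 367679\right) = \left(\left(470 - 129285\right) - 462140\right) 385292 = \left(-128815 - 462140\right) 385292 = \left(-590955\right) 385292 = -227690233860$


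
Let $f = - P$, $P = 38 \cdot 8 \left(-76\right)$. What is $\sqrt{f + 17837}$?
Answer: $3 \sqrt{4549} \approx 202.34$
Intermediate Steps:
$P = -23104$ ($P = 304 \left(-76\right) = -23104$)
$f = 23104$ ($f = \left(-1\right) \left(-23104\right) = 23104$)
$\sqrt{f + 17837} = \sqrt{23104 + 17837} = \sqrt{40941} = 3 \sqrt{4549}$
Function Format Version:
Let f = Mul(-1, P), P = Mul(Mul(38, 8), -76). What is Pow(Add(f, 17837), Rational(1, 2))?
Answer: Mul(3, Pow(4549, Rational(1, 2))) ≈ 202.34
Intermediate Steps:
P = -23104 (P = Mul(304, -76) = -23104)
f = 23104 (f = Mul(-1, -23104) = 23104)
Pow(Add(f, 17837), Rational(1, 2)) = Pow(Add(23104, 17837), Rational(1, 2)) = Pow(40941, Rational(1, 2)) = Mul(3, Pow(4549, Rational(1, 2)))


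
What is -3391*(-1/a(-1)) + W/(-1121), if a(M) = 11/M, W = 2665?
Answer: -3830626/12331 ≈ -310.65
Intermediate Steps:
-3391*(-1/a(-1)) + W/(-1121) = -3391/((11/(-1))*(-1)) + 2665/(-1121) = -3391/((11*(-1))*(-1)) + 2665*(-1/1121) = -3391/((-11*(-1))) - 2665/1121 = -3391/11 - 2665/1121 = -3830626/12331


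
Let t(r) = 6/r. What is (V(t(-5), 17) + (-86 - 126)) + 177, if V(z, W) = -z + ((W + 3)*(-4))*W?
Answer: -6969/5 ≈ -1393.8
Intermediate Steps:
V(z, W) = -z + W*(-12 - 4*W) (V(z, W) = -z + ((3 + W)*(-4))*W = -z + (-12 - 4*W)*W = -z + W*(-12 - 4*W))
(V(t(-5), 17) + (-86 - 126)) + 177 = ((-6/(-5) - 12*17 - 4*17²) + (-86 - 126)) + 177 = ((-6*(-1)/5 - 204 - 4*289) - 212) + 177 = ((-1*(-6/5) - 204 - 1156) - 212) + 177 = ((6/5 - 204 - 1156) - 212) + 177 = (-6794/5 - 212) + 177 = -7854/5 + 177 = -6969/5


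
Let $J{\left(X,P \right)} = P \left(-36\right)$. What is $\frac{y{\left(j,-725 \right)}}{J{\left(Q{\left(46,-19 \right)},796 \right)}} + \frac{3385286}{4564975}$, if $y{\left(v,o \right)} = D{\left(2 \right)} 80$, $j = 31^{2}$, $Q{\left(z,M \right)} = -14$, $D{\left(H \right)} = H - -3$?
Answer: $\frac{5948922851}{8175870225} \approx 0.72762$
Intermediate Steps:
$D{\left(H \right)} = 3 + H$ ($D{\left(H \right)} = H + 3 = 3 + H$)
$J{\left(X,P \right)} = - 36 P$
$j = 961$
$y{\left(v,o \right)} = 400$ ($y{\left(v,o \right)} = \left(3 + 2\right) 80 = 5 \cdot 80 = 400$)
$\frac{y{\left(j,-725 \right)}}{J{\left(Q{\left(46,-19 \right)},796 \right)}} + \frac{3385286}{4564975} = \frac{400}{\left(-36\right) 796} + \frac{3385286}{4564975} = \frac{400}{-28656} + 3385286 \cdot \frac{1}{4564975} = 400 \left(- \frac{1}{28656}\right) + \frac{3385286}{4564975} = - \frac{25}{1791} + \frac{3385286}{4564975} = \frac{5948922851}{8175870225}$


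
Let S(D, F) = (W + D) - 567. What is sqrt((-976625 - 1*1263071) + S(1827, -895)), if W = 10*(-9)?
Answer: I*sqrt(2238526) ≈ 1496.2*I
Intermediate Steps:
W = -90
S(D, F) = -657 + D (S(D, F) = (-90 + D) - 567 = -657 + D)
sqrt((-976625 - 1*1263071) + S(1827, -895)) = sqrt((-976625 - 1*1263071) + (-657 + 1827)) = sqrt((-976625 - 1263071) + 1170) = sqrt(-2239696 + 1170) = sqrt(-2238526) = I*sqrt(2238526)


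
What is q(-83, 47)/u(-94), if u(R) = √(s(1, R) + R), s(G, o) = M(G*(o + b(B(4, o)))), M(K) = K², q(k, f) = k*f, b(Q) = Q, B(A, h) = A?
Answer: -3901*√8006/8006 ≈ -43.598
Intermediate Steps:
q(k, f) = f*k
s(G, o) = G²*(4 + o)² (s(G, o) = (G*(o + 4))² = (G*(4 + o))² = G²*(4 + o)²)
u(R) = √(R + (4 + R)²) (u(R) = √(1²*(4 + R)² + R) = √(1*(4 + R)² + R) = √((4 + R)² + R) = √(R + (4 + R)²))
q(-83, 47)/u(-94) = (47*(-83))/(√(-94 + (4 - 94)²)) = -3901/√(-94 + (-90)²) = -3901/√(-94 + 8100) = -3901*√8006/8006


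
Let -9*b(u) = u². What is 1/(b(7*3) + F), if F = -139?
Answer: -1/188 ≈ -0.0053191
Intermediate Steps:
b(u) = -u²/9
1/(b(7*3) + F) = 1/(-(7*3)²/9 - 139) = 1/(-⅑*21² - 139) = 1/(-⅑*441 - 139) = 1/(-49 - 139) = 1/(-188) = -1/188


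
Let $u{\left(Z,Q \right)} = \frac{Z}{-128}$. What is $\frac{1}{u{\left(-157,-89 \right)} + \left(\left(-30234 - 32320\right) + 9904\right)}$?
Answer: $- \frac{128}{6739043} \approx -1.8994 \cdot 10^{-5}$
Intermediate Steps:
$u{\left(Z,Q \right)} = - \frac{Z}{128}$ ($u{\left(Z,Q \right)} = Z \left(- \frac{1}{128}\right) = - \frac{Z}{128}$)
$\frac{1}{u{\left(-157,-89 \right)} + \left(\left(-30234 - 32320\right) + 9904\right)} = \frac{1}{\left(- \frac{1}{128}\right) \left(-157\right) + \left(\left(-30234 - 32320\right) + 9904\right)} = \frac{1}{\frac{157}{128} + \left(-62554 + 9904\right)} = \frac{1}{\frac{157}{128} - 52650} = \frac{1}{- \frac{6739043}{128}} = - \frac{128}{6739043}$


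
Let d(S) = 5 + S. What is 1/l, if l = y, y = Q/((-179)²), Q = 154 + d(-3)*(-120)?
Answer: -32041/86 ≈ -372.57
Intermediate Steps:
Q = -86 (Q = 154 + (5 - 3)*(-120) = 154 + 2*(-120) = 154 - 240 = -86)
y = -86/32041 (y = -86/((-179)²) = -86/32041 ≈ -0.0026841)
l = -86/32041 ≈ -0.0026841
1/l = 1/(-86/32041) = -32041/86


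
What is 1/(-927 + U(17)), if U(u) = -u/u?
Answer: -1/928 ≈ -0.0010776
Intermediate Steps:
U(u) = -1 (U(u) = -1*1 = -1)
1/(-927 + U(17)) = 1/(-927 - 1) = 1/(-928) = -1/928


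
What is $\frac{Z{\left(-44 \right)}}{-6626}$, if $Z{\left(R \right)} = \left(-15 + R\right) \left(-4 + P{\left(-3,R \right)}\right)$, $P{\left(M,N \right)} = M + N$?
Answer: $- \frac{3009}{6626} \approx -0.45412$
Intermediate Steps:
$Z{\left(R \right)} = \left(-15 + R\right) \left(-7 + R\right)$ ($Z{\left(R \right)} = \left(-15 + R\right) \left(-4 + \left(-3 + R\right)\right) = \left(-15 + R\right) \left(-7 + R\right)$)
$\frac{Z{\left(-44 \right)}}{-6626} = \frac{105 + \left(-44\right)^{2} - -968}{-6626} = \left(105 + 1936 + 968\right) \left(- \frac{1}{6626}\right) = 3009 \left(- \frac{1}{6626}\right) = - \frac{3009}{6626}$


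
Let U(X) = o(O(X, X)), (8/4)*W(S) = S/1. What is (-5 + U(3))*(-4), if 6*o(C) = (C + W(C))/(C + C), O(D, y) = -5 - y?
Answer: 39/2 ≈ 19.500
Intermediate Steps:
W(S) = S/2 (W(S) = (S/1)/2 = (S*1)/2 = S/2)
o(C) = 1/8 (o(C) = ((C + C/2)/(C + C))/6 = ((3*C/2)/((2*C)))/6 = ((3*C/2)*(1/(2*C)))/6 = (1/6)*(3/4) = 1/8)
U(X) = 1/8
(-5 + U(3))*(-4) = (-5 + 1/8)*(-4) = -39/8*(-4) = 39/2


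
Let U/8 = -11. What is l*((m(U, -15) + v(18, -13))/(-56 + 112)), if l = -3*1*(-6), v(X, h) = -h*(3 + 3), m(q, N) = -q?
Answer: 747/14 ≈ 53.357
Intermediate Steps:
U = -88 (U = 8*(-11) = -88)
v(X, h) = -6*h (v(X, h) = -h*6 = -6*h)
l = 18 (l = -3*(-6) = 18)
l*((m(U, -15) + v(18, -13))/(-56 + 112)) = 18*((-1*(-88) - 6*(-13))/(-56 + 112)) = 18*((88 + 78)/56) = 18*(166*(1/56)) = 18*(83/28) = 747/14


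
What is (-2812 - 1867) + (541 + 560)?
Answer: -3578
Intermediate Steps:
(-2812 - 1867) + (541 + 560) = -4679 + 1101 = -3578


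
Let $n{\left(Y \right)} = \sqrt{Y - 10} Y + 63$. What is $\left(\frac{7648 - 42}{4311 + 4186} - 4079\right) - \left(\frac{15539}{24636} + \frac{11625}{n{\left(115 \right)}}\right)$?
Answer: $- \frac{14072383157842615}{3450630204528} - \frac{445625 \sqrt{105}}{461552} \approx -4088.1$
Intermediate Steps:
$n{\left(Y \right)} = 63 + Y \sqrt{-10 + Y}$ ($n{\left(Y \right)} = \sqrt{-10 + Y} Y + 63 = Y \sqrt{-10 + Y} + 63 = 63 + Y \sqrt{-10 + Y}$)
$\left(\frac{7648 - 42}{4311 + 4186} - 4079\right) - \left(\frac{15539}{24636} + \frac{11625}{n{\left(115 \right)}}\right) = \left(\frac{7648 - 42}{4311 + 4186} - 4079\right) - \left(\frac{15539}{24636} + \frac{11625}{63 + 115 \sqrt{-10 + 115}}\right) = \left(\frac{7606}{8497} - 4079\right) - \left(\frac{15539}{24636} + \frac{11625}{63 + 115 \sqrt{105}}\right) = - \frac{34651657}{8497} - \left(\frac{15539}{24636} + \frac{11625}{63 + 115 \sqrt{105}}\right) = - \frac{853810256735}{209332092} - \frac{11625}{63 + 115 \sqrt{105}}$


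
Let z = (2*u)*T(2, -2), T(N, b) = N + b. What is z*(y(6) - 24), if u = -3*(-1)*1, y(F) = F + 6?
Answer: 0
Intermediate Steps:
y(F) = 6 + F
u = 3 (u = 3*1 = 3)
z = 0 (z = (2*3)*(2 - 2) = 6*0 = 0)
z*(y(6) - 24) = 0*((6 + 6) - 24) = 0*(12 - 24) = 0*(-12) = 0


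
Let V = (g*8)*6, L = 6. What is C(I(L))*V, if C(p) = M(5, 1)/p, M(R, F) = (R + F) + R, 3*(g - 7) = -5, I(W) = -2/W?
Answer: -8448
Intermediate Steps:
g = 16/3 (g = 7 + (⅓)*(-5) = 7 - 5/3 = 16/3 ≈ 5.3333)
M(R, F) = F + 2*R (M(R, F) = (F + R) + R = F + 2*R)
V = 256 (V = ((16/3)*8)*6 = (128/3)*6 = 256)
C(p) = 11/p (C(p) = (1 + 2*5)/p = (1 + 10)/p = 11/p)
C(I(L))*V = (11/((-2/6)))*256 = (11/((-2*⅙)))*256 = (11/(-⅓))*256 = (11*(-3))*256 = -33*256 = -8448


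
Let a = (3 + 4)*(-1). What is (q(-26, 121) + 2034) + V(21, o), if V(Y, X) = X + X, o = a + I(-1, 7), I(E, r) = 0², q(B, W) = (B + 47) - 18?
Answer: 2023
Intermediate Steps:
q(B, W) = 29 + B (q(B, W) = (47 + B) - 18 = 29 + B)
I(E, r) = 0
a = -7 (a = 7*(-1) = -7)
o = -7 (o = -7 + 0 = -7)
V(Y, X) = 2*X
(q(-26, 121) + 2034) + V(21, o) = ((29 - 26) + 2034) + 2*(-7) = (3 + 2034) - 14 = 2037 - 14 = 2023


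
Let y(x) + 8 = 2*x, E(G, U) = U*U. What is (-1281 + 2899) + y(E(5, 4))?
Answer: 1642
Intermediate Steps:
E(G, U) = U²
y(x) = -8 + 2*x
(-1281 + 2899) + y(E(5, 4)) = (-1281 + 2899) + (-8 + 2*4²) = 1618 + (-8 + 2*16) = 1618 + (-8 + 32) = 1618 + 24 = 1642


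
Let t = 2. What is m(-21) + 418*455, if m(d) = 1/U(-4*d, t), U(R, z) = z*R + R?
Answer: 47927881/252 ≈ 1.9019e+5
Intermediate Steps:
U(R, z) = R + R*z (U(R, z) = R*z + R = R + R*z)
m(d) = -1/(12*d) (m(d) = 1/((-4*d)*(1 + 2)) = 1/(-4*d*3) = 1/(-12*d) = -1/(12*d))
m(-21) + 418*455 = -1/12/(-21) + 418*455 = -1/12*(-1/21) + 190190 = 1/252 + 190190 = 47927881/252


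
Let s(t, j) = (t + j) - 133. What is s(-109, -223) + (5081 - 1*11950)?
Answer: -7334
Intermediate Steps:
s(t, j) = -133 + j + t (s(t, j) = (j + t) - 133 = -133 + j + t)
s(-109, -223) + (5081 - 1*11950) = (-133 - 223 - 109) + (5081 - 1*11950) = -465 + (5081 - 11950) = -465 - 6869 = -7334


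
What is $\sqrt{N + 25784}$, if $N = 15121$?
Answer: $9 \sqrt{505} \approx 202.25$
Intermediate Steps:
$\sqrt{N + 25784} = \sqrt{15121 + 25784} = \sqrt{40905} = 9 \sqrt{505}$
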